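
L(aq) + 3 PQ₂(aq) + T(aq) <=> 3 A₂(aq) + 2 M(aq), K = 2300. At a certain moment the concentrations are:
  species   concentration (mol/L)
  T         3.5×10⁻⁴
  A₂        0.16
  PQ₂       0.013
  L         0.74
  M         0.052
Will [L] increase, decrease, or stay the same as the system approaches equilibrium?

increase

Q = [A₂]³·[M]² / ([L]·[PQ₂]³·[T]) = (0.16)³·(0.052)² / ((0.74)·(0.013)³·(3.5×10⁻⁴)) = 19000
Q = 19000 > K = 2300: net reverse reaction.
L is a reactant, so it increases.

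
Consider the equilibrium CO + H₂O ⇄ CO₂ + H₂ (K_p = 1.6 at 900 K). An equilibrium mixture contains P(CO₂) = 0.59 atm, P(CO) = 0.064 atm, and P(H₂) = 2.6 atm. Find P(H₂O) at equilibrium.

At equilibrium, K_p = P(CO₂)·P(H₂) / (P(CO)·P(H₂O)) = 1.6.
(0.59)·(2.6) / ((0.064)·(P(H₂O))) = 1.6
P(H₂O) = 15.0 = 15 atm

P(H₂O) = 15 atm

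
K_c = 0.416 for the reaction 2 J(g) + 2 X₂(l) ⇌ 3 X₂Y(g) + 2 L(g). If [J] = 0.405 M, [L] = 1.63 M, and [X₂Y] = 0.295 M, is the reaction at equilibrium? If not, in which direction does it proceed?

(X₂ is a pure liquid — omitted from Q_c.)
Q_c = [X₂Y]³·[L]² / [J]² = (0.295)³·(1.63)² / (0.405)² = 0.416
Q_c = 0.416 = K_c, so the system is already at equilibrium.

no net change (already at equilibrium)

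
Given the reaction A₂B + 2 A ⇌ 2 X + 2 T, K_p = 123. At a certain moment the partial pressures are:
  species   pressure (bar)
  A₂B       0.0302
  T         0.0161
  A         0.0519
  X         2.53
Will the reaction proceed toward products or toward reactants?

Q_p = P(X)²·P(T)² / (P(A₂B)·P(A)²) = (2.53)²·(0.0161)² / ((0.0302)·(0.0519)²) = 20.4
Q_p = 20.4 < K_p = 123, so the forward reaction proceeds.

forward (toward products)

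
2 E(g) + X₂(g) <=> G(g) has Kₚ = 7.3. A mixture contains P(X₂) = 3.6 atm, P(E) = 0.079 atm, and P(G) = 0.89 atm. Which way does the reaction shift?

reverse (toward reactants)

Qₚ = P(G) / (P(E)²·P(X₂)) = (0.89) / ((0.079)²·(3.6)) = 40
Qₚ = 40 > Kₚ = 7.3, so the reverse reaction proceeds.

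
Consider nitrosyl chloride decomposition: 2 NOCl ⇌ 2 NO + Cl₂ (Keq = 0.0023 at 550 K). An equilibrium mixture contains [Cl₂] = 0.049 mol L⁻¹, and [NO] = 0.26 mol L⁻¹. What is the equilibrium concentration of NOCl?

[NOCl] = 1.2 mol L⁻¹

At equilibrium, Keq = [NO]²·[Cl₂] / [NOCl]² = 0.0023.
(0.26)²·(0.049) / ([NOCl])² = 0.0023
[NOCl]² = 1.44 ⇒ [NOCl] = 1.2 mol L⁻¹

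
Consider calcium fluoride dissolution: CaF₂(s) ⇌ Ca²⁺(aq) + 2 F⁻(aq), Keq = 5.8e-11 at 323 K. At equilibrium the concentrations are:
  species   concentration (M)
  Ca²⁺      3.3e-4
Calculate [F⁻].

(CaF₂ is a pure solid — omitted from Keq.)
At equilibrium, Keq = [Ca²⁺]·[F⁻]² = 5.8e-11.
(3.3e-4)·([F⁻])² = 5.8e-11
[F⁻]² = 1.76e-7 ⇒ [F⁻] = 4.2e-4 M

[F⁻] = 4.2e-4 M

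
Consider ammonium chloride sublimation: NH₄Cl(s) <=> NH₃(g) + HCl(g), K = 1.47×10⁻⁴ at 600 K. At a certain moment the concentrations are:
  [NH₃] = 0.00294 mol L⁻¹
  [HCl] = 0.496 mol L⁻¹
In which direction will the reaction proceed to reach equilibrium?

(NH₄Cl is a pure solid — omitted from Q.)
Q = [NH₃]·[HCl] = (0.00294)·(0.496) = 0.00146
Q = 0.00146 > K = 1.47×10⁻⁴, so the reverse reaction proceeds.

toward reactants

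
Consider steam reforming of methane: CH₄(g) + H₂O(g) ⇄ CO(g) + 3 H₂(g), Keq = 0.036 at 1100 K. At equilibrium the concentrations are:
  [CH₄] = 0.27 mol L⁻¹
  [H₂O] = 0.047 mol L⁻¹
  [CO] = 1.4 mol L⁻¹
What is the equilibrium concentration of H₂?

At equilibrium, Keq = [CO]·[H₂]³ / ([CH₄]·[H₂O]) = 0.036.
(1.4)·([H₂])³ / ((0.27)·(0.047)) = 0.036
[H₂]³ = 3.26×10⁻⁴ ⇒ [H₂] = 0.069 mol L⁻¹

[H₂] = 0.069 mol L⁻¹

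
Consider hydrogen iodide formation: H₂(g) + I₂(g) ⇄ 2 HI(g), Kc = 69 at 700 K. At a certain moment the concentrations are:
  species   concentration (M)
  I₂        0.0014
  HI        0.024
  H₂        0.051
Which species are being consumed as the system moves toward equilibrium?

H₂, I₂ (reactants)

Qc = [HI]² / ([H₂]·[I₂]) = (0.024)² / ((0.051)·(0.0014)) = 8.1
Qc = 8.1 < Kc = 69: net forward reaction.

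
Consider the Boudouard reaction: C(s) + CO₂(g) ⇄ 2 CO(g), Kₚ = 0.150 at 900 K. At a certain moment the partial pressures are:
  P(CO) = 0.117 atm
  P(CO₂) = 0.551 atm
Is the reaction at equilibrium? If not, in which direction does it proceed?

(C is a pure solid — omitted from Qₚ.)
Qₚ = P(CO)² / P(CO₂) = (0.117)² / (0.551) = 0.0248
Qₚ = 0.0248 < Kₚ = 0.150, so the forward reaction proceeds.

forward (toward products)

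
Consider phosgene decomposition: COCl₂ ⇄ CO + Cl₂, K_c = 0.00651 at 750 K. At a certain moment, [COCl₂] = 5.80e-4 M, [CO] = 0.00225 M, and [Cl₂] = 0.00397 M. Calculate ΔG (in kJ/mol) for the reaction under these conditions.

Q_c = [CO]·[Cl₂] / [COCl₂] = (0.00225)·(0.00397) / (5.80e-4) = 0.0154
ΔG = RT ln(Q_c/K_c) = (8.314 J mol⁻¹ K⁻¹)(750 K) × ln(0.0154/0.00651)
   = (6.236 kJ/mol)(0.8610) = 5.37 kJ/mol
ΔG > 0, so the forward reaction is non-spontaneous (proceeds in reverse).

ΔG = 5.37 kJ/mol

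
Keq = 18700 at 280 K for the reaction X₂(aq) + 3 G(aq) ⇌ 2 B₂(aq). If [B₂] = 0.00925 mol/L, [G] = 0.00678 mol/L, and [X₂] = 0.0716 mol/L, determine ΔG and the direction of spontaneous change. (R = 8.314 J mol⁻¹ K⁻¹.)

ΔG = -3.69 kJ/mol; the forward reaction is spontaneous

Q = [B₂]² / ([X₂]·[G]³) = (0.00925)² / ((0.0716)·(0.00678)³) = 3830
ΔG = RT ln(Q/Keq) = (8.314 J mol⁻¹ K⁻¹)(280 K) × ln(3830/18700)
   = (2.328 kJ/mol)(-1.586) = -3.69 kJ/mol
ΔG < 0, so the forward reaction is spontaneous (proceeds forward).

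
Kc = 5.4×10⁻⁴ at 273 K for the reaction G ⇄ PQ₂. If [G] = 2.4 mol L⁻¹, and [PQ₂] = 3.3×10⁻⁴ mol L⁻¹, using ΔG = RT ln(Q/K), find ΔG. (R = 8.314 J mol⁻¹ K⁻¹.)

Qc = [PQ₂] / [G] = (3.3×10⁻⁴) / (2.4) = 1.38×10⁻⁴
ΔG = RT ln(Qc/Kc) = (8.314 J mol⁻¹ K⁻¹)(273 K) × ln(1.38×10⁻⁴/5.4×10⁻⁴)
   = (2.270 kJ/mol)(-1.364) = -3.10 kJ/mol
ΔG < 0, so the forward reaction is spontaneous (proceeds forward).

ΔG = -3.10 kJ/mol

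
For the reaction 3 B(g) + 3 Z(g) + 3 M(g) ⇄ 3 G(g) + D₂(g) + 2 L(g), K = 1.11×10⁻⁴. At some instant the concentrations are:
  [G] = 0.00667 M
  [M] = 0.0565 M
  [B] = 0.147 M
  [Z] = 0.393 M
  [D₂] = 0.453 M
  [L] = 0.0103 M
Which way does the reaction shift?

in the reverse direction

Q = [G]³·[D₂]·[L]² / ([B]³·[Z]³·[M]³) = (0.00667)³·(0.453)·(0.0103)² / ((0.147)³·(0.393)³·(0.0565)³) = 4.10×10⁻⁴
Q = 4.10×10⁻⁴ > K = 1.11×10⁻⁴, so the reverse reaction proceeds.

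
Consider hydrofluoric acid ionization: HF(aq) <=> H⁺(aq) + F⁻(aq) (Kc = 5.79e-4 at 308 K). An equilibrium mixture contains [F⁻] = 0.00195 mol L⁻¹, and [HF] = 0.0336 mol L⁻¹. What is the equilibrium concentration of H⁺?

At equilibrium, Kc = [H⁺]·[F⁻] / [HF] = 5.79e-4.
([H⁺])·(0.00195) / (0.0336) = 5.79e-4
[H⁺] = 0.00998 mol L⁻¹

[H⁺] = 0.00998 mol L⁻¹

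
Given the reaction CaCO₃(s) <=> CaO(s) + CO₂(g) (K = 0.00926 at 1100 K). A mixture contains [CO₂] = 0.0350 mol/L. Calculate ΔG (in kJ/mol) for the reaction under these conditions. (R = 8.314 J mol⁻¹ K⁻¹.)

ΔG = 12.2 kJ/mol

(CaCO₃, CaO are pure solids — omitted from Q.)
Q = [CO₂] = 0.0350
ΔG = RT ln(Q/K) = (8.314 J mol⁻¹ K⁻¹)(1100 K) × ln(0.0350/0.00926)
   = (9.145 kJ/mol)(1.330) = 12.2 kJ/mol
ΔG > 0, so the forward reaction is non-spontaneous (proceeds in reverse).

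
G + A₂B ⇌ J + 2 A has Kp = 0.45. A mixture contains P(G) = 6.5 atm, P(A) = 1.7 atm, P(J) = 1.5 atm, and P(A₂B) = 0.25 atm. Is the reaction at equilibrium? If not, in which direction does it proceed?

in the reverse direction

Qp = P(J)·P(A)² / (P(G)·P(A₂B)) = (1.5)·(1.7)² / ((6.5)·(0.25)) = 2.7
Qp = 2.7 > Kp = 0.45, so the reverse reaction proceeds.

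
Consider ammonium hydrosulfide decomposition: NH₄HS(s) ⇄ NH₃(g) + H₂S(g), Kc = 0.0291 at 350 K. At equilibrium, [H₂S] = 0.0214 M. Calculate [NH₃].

[NH₃] = 1.36 M

(NH₄HS is a pure solid — omitted from Kc.)
At equilibrium, Kc = [NH₃]·[H₂S] = 0.0291.
([NH₃])·(0.0214) = 0.0291
[NH₃] = 1.36 M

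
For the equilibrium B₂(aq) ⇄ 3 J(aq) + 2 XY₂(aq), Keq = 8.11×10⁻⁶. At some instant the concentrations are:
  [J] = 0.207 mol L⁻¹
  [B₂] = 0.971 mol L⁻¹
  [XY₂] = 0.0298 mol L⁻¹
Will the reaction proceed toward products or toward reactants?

Q = [J]³·[XY₂]² / [B₂] = (0.207)³·(0.0298)² / (0.971) = 8.11×10⁻⁶
Q = 8.11×10⁻⁶ = Keq, so the system is already at equilibrium.

at equilibrium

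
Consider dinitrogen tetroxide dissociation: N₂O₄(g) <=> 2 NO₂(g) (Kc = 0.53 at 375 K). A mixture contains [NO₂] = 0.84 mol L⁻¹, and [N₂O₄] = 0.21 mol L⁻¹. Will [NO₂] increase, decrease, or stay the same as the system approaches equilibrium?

Qc = [NO₂]² / [N₂O₄] = (0.84)² / (0.21) = 3.4
Qc = 3.4 > Kc = 0.53: net reverse reaction.
NO₂ is a product, so it decreases.

decrease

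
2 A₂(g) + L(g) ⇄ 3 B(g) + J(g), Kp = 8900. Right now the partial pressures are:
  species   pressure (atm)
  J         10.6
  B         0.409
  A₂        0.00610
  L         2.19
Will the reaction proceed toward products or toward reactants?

Qp = P(B)³·P(J) / (P(A₂)²·P(L)) = (0.409)³·(10.6) / ((0.00610)²·(2.19)) = 8900
Qp = 8900 = Kp, so the system is already at equilibrium.

neither direction; the system is at equilibrium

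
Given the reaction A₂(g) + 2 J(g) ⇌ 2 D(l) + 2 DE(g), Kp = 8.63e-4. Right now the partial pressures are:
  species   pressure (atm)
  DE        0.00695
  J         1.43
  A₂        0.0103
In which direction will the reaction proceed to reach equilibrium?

(D is a pure liquid — omitted from Qp.)
Qp = P(DE)² / (P(A₂)·P(J)²) = (0.00695)² / ((0.0103)·(1.43)²) = 0.00229
Qp = 0.00229 > Kp = 8.63e-4, so the reverse reaction proceeds.

reverse (toward reactants)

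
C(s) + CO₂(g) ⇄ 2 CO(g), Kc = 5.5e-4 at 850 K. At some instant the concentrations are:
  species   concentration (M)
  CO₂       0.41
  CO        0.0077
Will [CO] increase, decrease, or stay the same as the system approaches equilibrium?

increase

(C is a pure solid — omitted from Qc.)
Qc = [CO]² / [CO₂] = (0.0077)² / (0.41) = 1.4e-4
Qc = 1.4e-4 < Kc = 5.5e-4: net forward reaction.
CO is a product, so it increases.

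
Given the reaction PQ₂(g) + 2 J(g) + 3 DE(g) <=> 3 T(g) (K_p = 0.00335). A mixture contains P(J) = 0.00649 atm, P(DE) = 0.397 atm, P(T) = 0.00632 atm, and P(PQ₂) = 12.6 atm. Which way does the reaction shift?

to the left

Q_p = P(T)³ / (P(PQ₂)·P(J)²·P(DE)³) = (0.00632)³ / ((12.6)·(0.00649)²·(0.397)³) = 0.00760
Q_p = 0.00760 > K_p = 0.00335, so the reverse reaction proceeds.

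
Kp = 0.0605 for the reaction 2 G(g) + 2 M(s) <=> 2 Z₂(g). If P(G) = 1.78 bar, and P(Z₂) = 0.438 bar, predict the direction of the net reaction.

(M is a pure solid — omitted from Qp.)
Qp = P(Z₂)² / P(G)² = (0.438)² / (1.78)² = 0.0605
Qp = 0.0605 = Kp, so the system is already at equilibrium.

neither direction; the system is at equilibrium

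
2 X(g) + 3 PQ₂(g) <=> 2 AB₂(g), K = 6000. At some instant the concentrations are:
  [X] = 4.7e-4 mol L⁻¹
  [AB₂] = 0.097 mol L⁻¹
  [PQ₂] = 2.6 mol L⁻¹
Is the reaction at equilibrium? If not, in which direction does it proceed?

toward products

Q = [AB₂]² / ([X]²·[PQ₂]³) = (0.097)² / ((4.7e-4)²·(2.6)³) = 2400
Q = 2400 < K = 6000, so the forward reaction proceeds.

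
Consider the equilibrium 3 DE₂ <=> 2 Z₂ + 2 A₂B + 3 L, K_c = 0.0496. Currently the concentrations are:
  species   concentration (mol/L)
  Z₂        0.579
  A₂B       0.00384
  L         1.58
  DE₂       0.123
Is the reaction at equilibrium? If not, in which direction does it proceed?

Q_c = [Z₂]²·[A₂B]²·[L]³ / [DE₂]³ = (0.579)²·(0.00384)²·(1.58)³ / (0.123)³ = 0.0105
Q_c = 0.0105 < K_c = 0.0496, so the forward reaction proceeds.

forward (toward products)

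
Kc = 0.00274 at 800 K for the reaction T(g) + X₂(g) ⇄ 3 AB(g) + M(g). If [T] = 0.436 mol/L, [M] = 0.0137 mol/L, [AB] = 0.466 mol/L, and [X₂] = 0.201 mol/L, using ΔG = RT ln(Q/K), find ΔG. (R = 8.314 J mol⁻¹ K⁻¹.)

ΔG = 11.7 kJ/mol

Qc = [AB]³·[M] / ([T]·[X₂]) = (0.466)³·(0.0137) / ((0.436)·(0.201)) = 0.0158
ΔG = RT ln(Qc/Kc) = (8.314 J mol⁻¹ K⁻¹)(800 K) × ln(0.0158/0.00274)
   = (6.651 kJ/mol)(1.752) = 11.7 kJ/mol
ΔG > 0, so the forward reaction is non-spontaneous (proceeds in reverse).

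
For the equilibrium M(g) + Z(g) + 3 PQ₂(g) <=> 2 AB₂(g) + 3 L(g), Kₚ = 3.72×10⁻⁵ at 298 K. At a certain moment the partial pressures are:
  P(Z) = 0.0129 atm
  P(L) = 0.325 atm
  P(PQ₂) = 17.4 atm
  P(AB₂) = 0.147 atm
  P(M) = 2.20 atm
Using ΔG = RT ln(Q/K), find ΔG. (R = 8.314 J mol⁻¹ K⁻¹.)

ΔG = -4.99 kJ/mol

Qₚ = P(AB₂)²·P(L)³ / (P(M)·P(Z)·P(PQ₂)³) = (0.147)²·(0.325)³ / ((2.20)·(0.0129)·(17.4)³) = 4.96×10⁻⁶
ΔG = RT ln(Qₚ/Kₚ) = (8.314 J mol⁻¹ K⁻¹)(298 K) × ln(4.96×10⁻⁶/3.72×10⁻⁵)
   = (2.478 kJ/mol)(-2.015) = -4.99 kJ/mol
ΔG < 0, so the forward reaction is spontaneous (proceeds forward).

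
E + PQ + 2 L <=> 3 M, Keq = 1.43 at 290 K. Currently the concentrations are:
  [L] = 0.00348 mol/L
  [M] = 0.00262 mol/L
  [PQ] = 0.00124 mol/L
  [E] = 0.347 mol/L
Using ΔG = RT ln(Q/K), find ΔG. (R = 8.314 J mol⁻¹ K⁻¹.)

Q = [M]³ / ([E]·[PQ]·[L]²) = (0.00262)³ / ((0.347)·(0.00124)·(0.00348)²) = 3.45
ΔG = RT ln(Q/Keq) = (8.314 J mol⁻¹ K⁻¹)(290 K) × ln(3.45/1.43)
   = (2.411 kJ/mol)(0.8807) = 2.12 kJ/mol
ΔG > 0, so the forward reaction is non-spontaneous (proceeds in reverse).

ΔG = 2.12 kJ/mol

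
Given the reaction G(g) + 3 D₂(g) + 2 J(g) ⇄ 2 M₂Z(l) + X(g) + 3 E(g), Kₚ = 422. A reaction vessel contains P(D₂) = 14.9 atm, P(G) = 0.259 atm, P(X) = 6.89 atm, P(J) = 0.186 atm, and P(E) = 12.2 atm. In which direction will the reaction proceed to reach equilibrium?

neither direction; the system is at equilibrium

(M₂Z is a pure liquid — omitted from Qₚ.)
Qₚ = P(X)·P(E)³ / (P(G)·P(D₂)³·P(J)²) = (6.89)·(12.2)³ / ((0.259)·(14.9)³·(0.186)²) = 422
Qₚ = 422 = Kₚ, so the system is already at equilibrium.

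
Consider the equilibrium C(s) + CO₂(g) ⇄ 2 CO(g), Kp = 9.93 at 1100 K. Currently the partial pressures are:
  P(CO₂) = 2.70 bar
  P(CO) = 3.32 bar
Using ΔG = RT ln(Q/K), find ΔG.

(C is a pure solid — omitted from Qp.)
Qp = P(CO)² / P(CO₂) = (3.32)² / (2.70) = 4.08
ΔG = RT ln(Qp/Kp) = (8.314 J mol⁻¹ K⁻¹)(1100 K) × ln(4.08/9.93)
   = (9.145 kJ/mol)(-0.8895) = -8.13 kJ/mol
ΔG < 0, so the forward reaction is spontaneous (proceeds forward).

ΔG = -8.13 kJ/mol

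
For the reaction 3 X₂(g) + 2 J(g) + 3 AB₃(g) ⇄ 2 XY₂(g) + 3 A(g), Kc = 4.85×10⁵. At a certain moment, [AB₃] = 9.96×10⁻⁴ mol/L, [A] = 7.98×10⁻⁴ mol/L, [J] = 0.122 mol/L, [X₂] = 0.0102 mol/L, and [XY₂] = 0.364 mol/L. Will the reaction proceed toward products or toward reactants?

Qc = [XY₂]²·[A]³ / ([X₂]³·[J]²·[AB₃]³) = (0.364)²·(7.98×10⁻⁴)³ / ((0.0102)³·(0.122)²·(9.96×10⁻⁴)³) = 4.31×10⁶
Qc = 4.31×10⁶ > Kc = 4.85×10⁵, so the reverse reaction proceeds.

reverse (toward reactants)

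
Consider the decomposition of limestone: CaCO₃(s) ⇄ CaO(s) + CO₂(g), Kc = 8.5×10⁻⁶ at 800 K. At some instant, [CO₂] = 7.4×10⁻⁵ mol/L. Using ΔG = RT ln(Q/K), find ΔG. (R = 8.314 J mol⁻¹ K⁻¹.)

ΔG = 14.4 kJ/mol

(CaCO₃, CaO are pure solids — omitted from Qc.)
Qc = [CO₂] = 7.40×10⁻⁵
ΔG = RT ln(Qc/Kc) = (8.314 J mol⁻¹ K⁻¹)(800 K) × ln(7.40×10⁻⁵/8.5×10⁻⁶)
   = (6.651 kJ/mol)(2.164) = 14.4 kJ/mol
ΔG > 0, so the forward reaction is non-spontaneous (proceeds in reverse).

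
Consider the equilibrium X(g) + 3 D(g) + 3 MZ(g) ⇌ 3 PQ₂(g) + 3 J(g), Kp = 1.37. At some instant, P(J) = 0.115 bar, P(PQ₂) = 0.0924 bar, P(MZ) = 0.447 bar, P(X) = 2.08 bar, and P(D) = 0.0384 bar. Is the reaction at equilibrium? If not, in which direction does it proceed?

Qp = P(PQ₂)³·P(J)³ / (P(X)·P(D)³·P(MZ)³) = (0.0924)³·(0.115)³ / ((2.08)·(0.0384)³·(0.447)³) = 0.114
Qp = 0.114 < Kp = 1.37, so the forward reaction proceeds.

to the right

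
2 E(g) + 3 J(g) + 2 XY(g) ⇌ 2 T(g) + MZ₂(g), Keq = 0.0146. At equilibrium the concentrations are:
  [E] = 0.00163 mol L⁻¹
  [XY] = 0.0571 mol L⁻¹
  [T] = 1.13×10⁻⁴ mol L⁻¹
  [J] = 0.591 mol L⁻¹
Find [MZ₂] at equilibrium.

[MZ₂] = 0.00204 mol L⁻¹

At equilibrium, Keq = [T]²·[MZ₂] / ([E]²·[J]³·[XY]²) = 0.0146.
(1.13×10⁻⁴)²·([MZ₂]) / ((0.00163)²·(0.591)³·(0.0571)²) = 0.0146
[MZ₂] = 0.00204 mol L⁻¹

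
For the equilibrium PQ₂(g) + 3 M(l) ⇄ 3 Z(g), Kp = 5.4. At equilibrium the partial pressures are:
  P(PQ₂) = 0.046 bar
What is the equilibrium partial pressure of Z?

P(Z) = 0.63 bar

(M is a pure liquid — omitted from Kp.)
At equilibrium, Kp = P(Z)³ / P(PQ₂) = 5.4.
(P(Z))³ / (0.046) = 5.4
P(Z)³ = 0.248 ⇒ P(Z) = 0.63 bar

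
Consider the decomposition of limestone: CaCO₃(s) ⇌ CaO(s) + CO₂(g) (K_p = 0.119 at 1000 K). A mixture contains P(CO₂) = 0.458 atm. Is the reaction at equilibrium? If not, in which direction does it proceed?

(CaCO₃, CaO are pure solids — omitted from Q_p.)
Q_p = P(CO₂) = 0.458
Q_p = 0.458 > K_p = 0.119, so the reverse reaction proceeds.

to the left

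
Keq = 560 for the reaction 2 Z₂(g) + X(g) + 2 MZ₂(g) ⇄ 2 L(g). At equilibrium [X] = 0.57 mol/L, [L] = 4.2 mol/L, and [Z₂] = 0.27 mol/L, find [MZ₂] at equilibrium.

At equilibrium, Keq = [L]² / ([Z₂]²·[X]·[MZ₂]²) = 560.
(4.2)² / ((0.27)²·(0.57)·([MZ₂])²) = 560
[MZ₂]² = 0.758 ⇒ [MZ₂] = 0.87 mol/L

[MZ₂] = 0.87 mol/L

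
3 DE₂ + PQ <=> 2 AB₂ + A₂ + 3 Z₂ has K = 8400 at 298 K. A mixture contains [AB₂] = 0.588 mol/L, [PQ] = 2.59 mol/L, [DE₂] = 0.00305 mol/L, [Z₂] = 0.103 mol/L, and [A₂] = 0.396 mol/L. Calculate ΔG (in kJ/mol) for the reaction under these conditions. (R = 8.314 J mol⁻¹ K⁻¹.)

ΔG = -3.51 kJ/mol

Q = [AB₂]²·[A₂]·[Z₂]³ / ([DE₂]³·[PQ]) = (0.588)²·(0.396)·(0.103)³ / ((0.00305)³·(2.59)) = 2040
ΔG = RT ln(Q/K) = (8.314 J mol⁻¹ K⁻¹)(298 K) × ln(2040/8400)
   = (2.478 kJ/mol)(-1.415) = -3.51 kJ/mol
ΔG < 0, so the forward reaction is spontaneous (proceeds forward).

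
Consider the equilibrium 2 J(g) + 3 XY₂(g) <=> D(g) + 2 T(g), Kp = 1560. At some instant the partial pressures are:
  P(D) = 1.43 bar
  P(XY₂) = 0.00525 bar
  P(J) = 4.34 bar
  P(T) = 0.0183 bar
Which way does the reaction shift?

toward products

Qp = P(D)·P(T)² / (P(J)²·P(XY₂)³) = (1.43)·(0.0183)² / ((4.34)²·(0.00525)³) = 176
Qp = 176 < Kp = 1560, so the forward reaction proceeds.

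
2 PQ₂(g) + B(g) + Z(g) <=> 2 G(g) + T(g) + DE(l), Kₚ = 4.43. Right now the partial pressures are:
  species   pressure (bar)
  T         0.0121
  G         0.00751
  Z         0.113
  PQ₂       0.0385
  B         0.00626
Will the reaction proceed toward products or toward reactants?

toward products

(DE is a pure liquid — omitted from Qₚ.)
Qₚ = P(G)²·P(T) / (P(PQ₂)²·P(B)·P(Z)) = (0.00751)²·(0.0121) / ((0.0385)²·(0.00626)·(0.113)) = 0.651
Qₚ = 0.651 < Kₚ = 4.43, so the forward reaction proceeds.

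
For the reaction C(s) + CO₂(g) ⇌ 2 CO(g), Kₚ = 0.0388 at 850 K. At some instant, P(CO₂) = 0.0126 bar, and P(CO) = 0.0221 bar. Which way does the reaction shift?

at equilibrium

(C is a pure solid — omitted from Qₚ.)
Qₚ = P(CO)² / P(CO₂) = (0.0221)² / (0.0126) = 0.0388
Qₚ = 0.0388 = Kₚ, so the system is already at equilibrium.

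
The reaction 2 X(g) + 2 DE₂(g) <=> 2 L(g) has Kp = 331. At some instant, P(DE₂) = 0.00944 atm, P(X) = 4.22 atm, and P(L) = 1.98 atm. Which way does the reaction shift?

toward reactants

Qp = P(L)² / (P(X)²·P(DE₂)²) = (1.98)² / ((4.22)²·(0.00944)²) = 2470
Qp = 2470 > Kp = 331, so the reverse reaction proceeds.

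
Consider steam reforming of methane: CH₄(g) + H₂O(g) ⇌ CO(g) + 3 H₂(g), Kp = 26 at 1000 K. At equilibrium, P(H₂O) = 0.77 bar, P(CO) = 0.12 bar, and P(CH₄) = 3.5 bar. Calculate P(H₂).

At equilibrium, Kp = P(CO)·P(H₂)³ / (P(CH₄)·P(H₂O)) = 26.
(0.12)·(P(H₂))³ / ((3.5)·(0.77)) = 26
P(H₂)³ = 584 ⇒ P(H₂) = 8.4 bar

P(H₂) = 8.4 bar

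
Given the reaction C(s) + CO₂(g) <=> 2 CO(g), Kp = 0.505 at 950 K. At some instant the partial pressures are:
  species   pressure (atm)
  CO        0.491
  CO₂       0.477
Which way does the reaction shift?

(C is a pure solid — omitted from Qp.)
Qp = P(CO)² / P(CO₂) = (0.491)² / (0.477) = 0.505
Qp = 0.505 = Kp, so the system is already at equilibrium.

at equilibrium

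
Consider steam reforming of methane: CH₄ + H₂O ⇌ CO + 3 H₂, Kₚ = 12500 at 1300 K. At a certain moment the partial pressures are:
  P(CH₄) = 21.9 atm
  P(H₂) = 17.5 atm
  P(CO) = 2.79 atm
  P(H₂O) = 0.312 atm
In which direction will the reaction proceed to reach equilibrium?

in the forward direction

Qₚ = P(CO)·P(H₂)³ / (P(CH₄)·P(H₂O)) = (2.79)·(17.5)³ / ((21.9)·(0.312)) = 2190
Qₚ = 2190 < Kₚ = 12500, so the forward reaction proceeds.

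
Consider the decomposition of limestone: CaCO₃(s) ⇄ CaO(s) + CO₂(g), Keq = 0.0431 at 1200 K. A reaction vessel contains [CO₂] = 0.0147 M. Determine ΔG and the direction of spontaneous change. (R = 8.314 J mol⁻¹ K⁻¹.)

ΔG = -10.7 kJ/mol; the forward reaction is spontaneous

(CaCO₃, CaO are pure solids — omitted from Q.)
Q = [CO₂] = 0.0147
ΔG = RT ln(Q/Keq) = (8.314 J mol⁻¹ K⁻¹)(1200 K) × ln(0.0147/0.0431)
   = (9.977 kJ/mol)(-1.076) = -10.7 kJ/mol
ΔG < 0, so the forward reaction is spontaneous (proceeds forward).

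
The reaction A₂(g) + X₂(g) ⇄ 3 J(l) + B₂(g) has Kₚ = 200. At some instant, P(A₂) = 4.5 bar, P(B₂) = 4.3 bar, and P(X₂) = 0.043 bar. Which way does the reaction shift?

(J is a pure liquid — omitted from Qₚ.)
Qₚ = P(B₂) / (P(A₂)·P(X₂)) = (4.3) / ((4.5)·(0.043)) = 22
Qₚ = 22 < Kₚ = 200, so the forward reaction proceeds.

to the right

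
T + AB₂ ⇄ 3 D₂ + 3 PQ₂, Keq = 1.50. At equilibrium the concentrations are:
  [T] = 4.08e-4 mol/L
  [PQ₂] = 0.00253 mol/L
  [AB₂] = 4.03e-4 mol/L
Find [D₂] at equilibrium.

At equilibrium, Keq = [D₂]³·[PQ₂]³ / ([T]·[AB₂]) = 1.50.
([D₂])³·(0.00253)³ / ((4.08e-4)·(4.03e-4)) = 1.50
[D₂]³ = 15.2 ⇒ [D₂] = 2.48 mol/L

[D₂] = 2.48 mol/L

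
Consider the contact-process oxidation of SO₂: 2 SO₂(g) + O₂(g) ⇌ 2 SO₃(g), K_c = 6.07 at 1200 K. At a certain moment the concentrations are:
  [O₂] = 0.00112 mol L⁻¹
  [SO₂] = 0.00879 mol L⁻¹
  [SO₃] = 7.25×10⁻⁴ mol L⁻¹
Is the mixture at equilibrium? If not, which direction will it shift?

yes, at equilibrium

Q_c = [SO₃]² / ([SO₂]²·[O₂]) = (7.25×10⁻⁴)² / ((0.00879)²·(0.00112)) = 6.07
Q_c = 6.07 = K_c; the system is at equilibrium.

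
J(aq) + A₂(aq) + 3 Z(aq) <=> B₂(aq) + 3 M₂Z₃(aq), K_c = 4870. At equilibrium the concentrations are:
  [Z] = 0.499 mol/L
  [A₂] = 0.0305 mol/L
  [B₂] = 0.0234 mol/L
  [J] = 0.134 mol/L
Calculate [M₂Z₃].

[M₂Z₃] = 4.73 mol/L

At equilibrium, K_c = [B₂]·[M₂Z₃]³ / ([J]·[A₂]·[Z]³) = 4870.
(0.0234)·([M₂Z₃])³ / ((0.134)·(0.0305)·(0.499)³) = 4870
[M₂Z₃]³ = 106 ⇒ [M₂Z₃] = 4.73 mol/L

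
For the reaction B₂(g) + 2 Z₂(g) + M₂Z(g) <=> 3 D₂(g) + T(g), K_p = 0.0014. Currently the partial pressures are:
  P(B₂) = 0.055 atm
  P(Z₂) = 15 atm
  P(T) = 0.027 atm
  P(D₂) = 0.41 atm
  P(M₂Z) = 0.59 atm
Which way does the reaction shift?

Q_p = P(D₂)³·P(T) / (P(B₂)·P(Z₂)²·P(M₂Z)) = (0.41)³·(0.027) / ((0.055)·(15)²·(0.59)) = 2.5e-4
Q_p = 2.5e-4 < K_p = 0.0014, so the forward reaction proceeds.

in the forward direction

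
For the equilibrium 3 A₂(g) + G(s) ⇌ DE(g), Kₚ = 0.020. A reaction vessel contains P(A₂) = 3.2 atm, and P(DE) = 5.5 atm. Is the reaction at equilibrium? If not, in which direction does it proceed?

reverse (toward reactants)

(G is a pure solid — omitted from Qₚ.)
Qₚ = P(DE) / P(A₂)³ = (5.5) / (3.2)³ = 0.17
Qₚ = 0.17 > Kₚ = 0.020, so the reverse reaction proceeds.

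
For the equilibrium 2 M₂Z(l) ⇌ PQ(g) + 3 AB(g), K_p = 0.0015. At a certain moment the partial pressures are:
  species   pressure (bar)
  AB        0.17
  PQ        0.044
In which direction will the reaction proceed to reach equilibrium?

(M₂Z is a pure liquid — omitted from Q_p.)
Q_p = P(PQ)·P(AB)³ = (0.044)·(0.17)³ = 2.2e-4
Q_p = 2.2e-4 < K_p = 0.0015, so the forward reaction proceeds.

in the forward direction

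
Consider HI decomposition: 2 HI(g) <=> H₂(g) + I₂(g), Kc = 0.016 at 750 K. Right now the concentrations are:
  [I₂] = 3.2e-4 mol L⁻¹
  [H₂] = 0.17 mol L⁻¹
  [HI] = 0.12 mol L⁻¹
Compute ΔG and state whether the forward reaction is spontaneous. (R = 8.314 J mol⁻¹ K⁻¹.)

Qc = [H₂]·[I₂] / [HI]² = (0.17)·(3.2e-4) / (0.12)² = 0.00378
ΔG = RT ln(Qc/Kc) = (8.314 J mol⁻¹ K⁻¹)(750 K) × ln(0.00378/0.016)
   = (6.236 kJ/mol)(-1.443) = -9.00 kJ/mol
ΔG < 0, so the forward reaction is spontaneous (proceeds forward).

ΔG = -9.00 kJ/mol; the forward reaction is spontaneous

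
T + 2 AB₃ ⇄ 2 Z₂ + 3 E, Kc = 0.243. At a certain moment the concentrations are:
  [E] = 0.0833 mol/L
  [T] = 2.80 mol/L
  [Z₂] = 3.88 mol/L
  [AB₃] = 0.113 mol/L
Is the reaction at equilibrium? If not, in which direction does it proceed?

at equilibrium

Qc = [Z₂]²·[E]³ / ([T]·[AB₃]²) = (3.88)²·(0.0833)³ / ((2.80)·(0.113)²) = 0.243
Qc = 0.243 = Kc, so the system is already at equilibrium.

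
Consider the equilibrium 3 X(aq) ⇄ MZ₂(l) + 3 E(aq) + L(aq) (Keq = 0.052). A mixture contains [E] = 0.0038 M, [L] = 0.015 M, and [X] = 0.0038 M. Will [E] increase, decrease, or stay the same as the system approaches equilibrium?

increase

(MZ₂ is a pure liquid — omitted from Q.)
Q = [E]³·[L] / [X]³ = (0.0038)³·(0.015) / (0.0038)³ = 0.015
Q = 0.015 < Keq = 0.052: net forward reaction.
E is a product, so it increases.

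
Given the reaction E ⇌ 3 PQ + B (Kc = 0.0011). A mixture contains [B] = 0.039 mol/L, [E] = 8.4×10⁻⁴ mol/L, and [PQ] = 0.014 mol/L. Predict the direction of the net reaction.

Qc = [PQ]³·[B] / [E] = (0.014)³·(0.039) / (8.4×10⁻⁴) = 1.3×10⁻⁴
Qc = 1.3×10⁻⁴ < Kc = 0.0011, so the forward reaction proceeds.

toward products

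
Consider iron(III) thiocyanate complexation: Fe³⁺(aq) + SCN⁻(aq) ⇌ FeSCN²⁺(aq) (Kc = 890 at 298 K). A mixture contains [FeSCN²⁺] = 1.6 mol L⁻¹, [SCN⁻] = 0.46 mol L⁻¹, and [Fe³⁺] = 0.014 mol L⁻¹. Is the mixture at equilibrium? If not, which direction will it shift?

no; Q < K, reaction proceeds forward

Qc = [FeSCN²⁺] / ([Fe³⁺]·[SCN⁻]) = (1.6) / ((0.014)·(0.46)) = 250
Qc = 250 < Kc = 890: net forward reaction.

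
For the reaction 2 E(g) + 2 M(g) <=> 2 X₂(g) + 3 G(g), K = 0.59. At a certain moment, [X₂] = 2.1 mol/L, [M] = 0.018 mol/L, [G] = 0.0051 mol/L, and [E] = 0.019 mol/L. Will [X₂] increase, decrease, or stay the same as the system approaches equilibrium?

Q = [X₂]²·[G]³ / ([E]²·[M]²) = (2.1)²·(0.0051)³ / ((0.019)²·(0.018)²) = 5.0
Q = 5.0 > K = 0.59: net reverse reaction.
X₂ is a product, so it decreases.

decrease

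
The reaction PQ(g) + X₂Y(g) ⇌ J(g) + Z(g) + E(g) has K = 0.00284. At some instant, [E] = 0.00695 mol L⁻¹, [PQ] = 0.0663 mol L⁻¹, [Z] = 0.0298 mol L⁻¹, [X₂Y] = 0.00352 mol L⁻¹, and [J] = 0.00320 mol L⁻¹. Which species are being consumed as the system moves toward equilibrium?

Q = [J]·[Z]·[E] / ([PQ]·[X₂Y]) = (0.00320)·(0.0298)·(0.00695) / ((0.0663)·(0.00352)) = 0.00284
Q = 0.00284 = K; the system is at equilibrium.

none (at equilibrium)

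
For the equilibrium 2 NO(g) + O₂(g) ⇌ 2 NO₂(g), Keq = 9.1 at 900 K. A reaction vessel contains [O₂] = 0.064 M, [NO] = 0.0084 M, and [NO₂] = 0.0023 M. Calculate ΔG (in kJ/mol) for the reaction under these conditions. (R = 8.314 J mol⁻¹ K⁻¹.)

Q = [NO₂]² / ([NO]²·[O₂]) = (0.0023)² / ((0.0084)²·(0.064)) = 1.17
ΔG = RT ln(Q/Keq) = (8.314 J mol⁻¹ K⁻¹)(900 K) × ln(1.17/9.1)
   = (7.483 kJ/mol)(-2.051) = -15.3 kJ/mol
ΔG < 0, so the forward reaction is spontaneous (proceeds forward).

ΔG = -15.3 kJ/mol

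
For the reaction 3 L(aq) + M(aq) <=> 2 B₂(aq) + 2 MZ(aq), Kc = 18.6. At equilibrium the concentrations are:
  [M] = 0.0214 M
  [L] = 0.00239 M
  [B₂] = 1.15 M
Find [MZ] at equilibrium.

At equilibrium, Kc = [B₂]²·[MZ]² / ([L]³·[M]) = 18.6.
(1.15)²·([MZ])² / ((0.00239)³·(0.0214)) = 18.6
[MZ]² = 4.11×10⁻⁹ ⇒ [MZ] = 6.41×10⁻⁵ M

[MZ] = 6.41×10⁻⁵ M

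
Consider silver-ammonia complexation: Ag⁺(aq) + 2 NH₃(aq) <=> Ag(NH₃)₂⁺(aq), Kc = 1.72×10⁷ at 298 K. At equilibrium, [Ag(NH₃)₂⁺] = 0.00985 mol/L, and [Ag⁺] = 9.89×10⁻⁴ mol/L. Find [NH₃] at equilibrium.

[NH₃] = 7.61×10⁻⁴ mol/L

At equilibrium, Kc = [Ag(NH₃)₂⁺] / ([Ag⁺]·[NH₃]²) = 1.72×10⁷.
(0.00985) / ((9.89×10⁻⁴)·([NH₃])²) = 1.72×10⁷
[NH₃]² = 5.79×10⁻⁷ ⇒ [NH₃] = 7.61×10⁻⁴ mol/L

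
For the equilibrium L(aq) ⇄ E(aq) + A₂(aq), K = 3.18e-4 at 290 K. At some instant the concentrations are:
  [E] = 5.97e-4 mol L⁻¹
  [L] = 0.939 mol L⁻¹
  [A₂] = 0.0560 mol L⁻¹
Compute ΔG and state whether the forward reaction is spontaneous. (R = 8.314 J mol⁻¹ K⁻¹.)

ΔG = -5.28 kJ/mol; the forward reaction is spontaneous

Q = [E]·[A₂] / [L] = (5.97e-4)·(0.0560) / (0.939) = 3.56e-5
ΔG = RT ln(Q/K) = (8.314 J mol⁻¹ K⁻¹)(290 K) × ln(3.56e-5/3.18e-4)
   = (2.411 kJ/mol)(-2.190) = -5.28 kJ/mol
ΔG < 0, so the forward reaction is spontaneous (proceeds forward).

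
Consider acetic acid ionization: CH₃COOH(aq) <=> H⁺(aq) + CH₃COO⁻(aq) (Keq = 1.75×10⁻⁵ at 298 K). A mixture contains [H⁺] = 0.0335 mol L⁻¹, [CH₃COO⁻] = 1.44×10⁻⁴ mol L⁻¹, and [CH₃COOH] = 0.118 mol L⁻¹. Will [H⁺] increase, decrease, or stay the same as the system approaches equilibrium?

decrease

Q = [H⁺]·[CH₃COO⁻] / [CH₃COOH] = (0.0335)·(1.44×10⁻⁴) / (0.118) = 4.09×10⁻⁵
Q = 4.09×10⁻⁵ > Keq = 1.75×10⁻⁵: net reverse reaction.
H⁺ is a product, so it decreases.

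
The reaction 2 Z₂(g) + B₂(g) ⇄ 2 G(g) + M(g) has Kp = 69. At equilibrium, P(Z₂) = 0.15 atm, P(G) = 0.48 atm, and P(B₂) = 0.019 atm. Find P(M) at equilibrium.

P(M) = 0.13 atm

At equilibrium, Kp = P(G)²·P(M) / (P(Z₂)²·P(B₂)) = 69.
(0.48)²·(P(M)) / ((0.15)²·(0.019)) = 69
P(M) = 0.128 = 0.13 atm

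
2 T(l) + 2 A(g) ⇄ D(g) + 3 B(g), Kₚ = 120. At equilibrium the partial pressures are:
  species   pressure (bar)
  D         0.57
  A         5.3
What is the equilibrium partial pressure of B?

P(B) = 18 bar

(T is a pure liquid — omitted from Kₚ.)
At equilibrium, Kₚ = P(D)·P(B)³ / P(A)² = 120.
(0.57)·(P(B))³ / (5.3)² = 120
P(B)³ = 5910 ⇒ P(B) = 18 bar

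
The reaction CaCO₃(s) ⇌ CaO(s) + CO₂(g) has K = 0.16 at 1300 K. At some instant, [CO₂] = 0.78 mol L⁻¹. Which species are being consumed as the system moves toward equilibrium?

CaO, CO₂ (products)

(CaCO₃, CaO are pure solids — omitted from Q.)
Q = [CO₂] = 0.78
Q = 0.78 > K = 0.16: net reverse reaction.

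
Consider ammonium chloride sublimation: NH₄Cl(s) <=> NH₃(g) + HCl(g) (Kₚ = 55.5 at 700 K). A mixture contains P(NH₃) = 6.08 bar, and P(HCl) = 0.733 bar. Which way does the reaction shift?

(NH₄Cl is a pure solid — omitted from Qₚ.)
Qₚ = P(NH₃)·P(HCl) = (6.08)·(0.733) = 4.46
Qₚ = 4.46 < Kₚ = 55.5, so the forward reaction proceeds.

forward (toward products)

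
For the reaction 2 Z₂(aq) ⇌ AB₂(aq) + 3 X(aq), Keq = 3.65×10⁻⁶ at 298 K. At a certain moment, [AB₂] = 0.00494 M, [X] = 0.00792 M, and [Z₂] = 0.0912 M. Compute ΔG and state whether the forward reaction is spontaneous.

Q = [AB₂]·[X]³ / [Z₂]² = (0.00494)·(0.00792)³ / (0.0912)² = 2.95×10⁻⁷
ΔG = RT ln(Q/Keq) = (8.314 J mol⁻¹ K⁻¹)(298 K) × ln(2.95×10⁻⁷/3.65×10⁻⁶)
   = (2.478 kJ/mol)(-2.516) = -6.23 kJ/mol
ΔG < 0, so the forward reaction is spontaneous (proceeds forward).

ΔG = -6.23 kJ/mol; the forward reaction is spontaneous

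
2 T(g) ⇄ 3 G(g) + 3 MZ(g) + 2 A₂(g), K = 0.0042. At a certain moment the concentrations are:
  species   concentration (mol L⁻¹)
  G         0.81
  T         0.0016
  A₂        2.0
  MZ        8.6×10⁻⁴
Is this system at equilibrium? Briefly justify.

no; Q < K, reaction proceeds forward

Q = [G]³·[MZ]³·[A₂]² / [T]² = (0.81)³·(8.6×10⁻⁴)³·(2.0)² / (0.0016)² = 5.3×10⁻⁴
Q = 5.3×10⁻⁴ < K = 0.0042: net forward reaction.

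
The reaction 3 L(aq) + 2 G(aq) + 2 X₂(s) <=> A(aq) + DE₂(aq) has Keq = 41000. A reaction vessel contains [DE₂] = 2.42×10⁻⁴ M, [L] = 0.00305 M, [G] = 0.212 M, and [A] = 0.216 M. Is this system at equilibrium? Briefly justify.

(X₂ is a pure solid — omitted from Q.)
Q = [A]·[DE₂] / ([L]³·[G]²) = (0.216)·(2.42×10⁻⁴) / ((0.00305)³·(0.212)²) = 41000
Q = 41000 = Keq; the system is at equilibrium.

yes, at equilibrium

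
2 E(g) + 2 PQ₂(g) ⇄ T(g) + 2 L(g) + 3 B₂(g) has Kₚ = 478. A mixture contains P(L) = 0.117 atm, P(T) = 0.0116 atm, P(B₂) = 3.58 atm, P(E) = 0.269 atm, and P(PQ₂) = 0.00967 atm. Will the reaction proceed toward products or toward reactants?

in the reverse direction

Qₚ = P(T)·P(L)²·P(B₂)³ / (P(E)²·P(PQ₂)²) = (0.0116)·(0.117)²·(3.58)³ / ((0.269)²·(0.00967)²) = 1080
Qₚ = 1080 > Kₚ = 478, so the reverse reaction proceeds.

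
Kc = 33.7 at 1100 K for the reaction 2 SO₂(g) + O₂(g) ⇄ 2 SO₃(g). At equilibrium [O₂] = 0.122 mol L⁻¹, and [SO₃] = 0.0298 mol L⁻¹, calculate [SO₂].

[SO₂] = 0.0147 mol L⁻¹

At equilibrium, Kc = [SO₃]² / ([SO₂]²·[O₂]) = 33.7.
(0.0298)² / (([SO₂])²·(0.122)) = 33.7
[SO₂]² = 2.16×10⁻⁴ ⇒ [SO₂] = 0.0147 mol L⁻¹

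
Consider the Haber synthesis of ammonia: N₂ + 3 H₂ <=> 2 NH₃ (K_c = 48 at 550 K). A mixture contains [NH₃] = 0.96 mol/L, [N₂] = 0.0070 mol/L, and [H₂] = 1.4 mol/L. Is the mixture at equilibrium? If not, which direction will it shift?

Q_c = [NH₃]² / ([N₂]·[H₂]³) = (0.96)² / ((0.0070)·(1.4)³) = 48
Q_c = 48 = K_c; the system is at equilibrium.

yes, at equilibrium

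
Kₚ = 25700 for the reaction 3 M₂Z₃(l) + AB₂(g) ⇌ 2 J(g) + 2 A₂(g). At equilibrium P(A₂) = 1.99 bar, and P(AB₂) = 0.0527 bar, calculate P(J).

(M₂Z₃ is a pure liquid — omitted from Kₚ.)
At equilibrium, Kₚ = P(J)²·P(A₂)² / P(AB₂) = 25700.
(P(J))²·(1.99)² / (0.0527) = 25700
P(J)² = 342 ⇒ P(J) = 18.5 bar

P(J) = 18.5 bar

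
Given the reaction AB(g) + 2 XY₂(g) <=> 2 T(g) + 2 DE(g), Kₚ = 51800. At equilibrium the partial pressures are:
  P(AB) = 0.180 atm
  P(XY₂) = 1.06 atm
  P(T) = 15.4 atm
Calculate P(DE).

At equilibrium, Kₚ = P(T)²·P(DE)² / (P(AB)·P(XY₂)²) = 51800.
(15.4)²·(P(DE))² / ((0.180)·(1.06)²) = 51800
P(DE)² = 44.2 ⇒ P(DE) = 6.65 atm

P(DE) = 6.65 atm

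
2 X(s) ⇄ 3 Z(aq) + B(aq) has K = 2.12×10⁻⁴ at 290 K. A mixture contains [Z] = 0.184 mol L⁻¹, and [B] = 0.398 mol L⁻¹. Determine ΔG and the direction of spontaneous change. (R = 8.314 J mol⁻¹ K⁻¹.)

(X is a pure solid — omitted from Q.)
Q = [Z]³·[B] = (0.184)³·(0.398) = 0.00248
ΔG = RT ln(Q/K) = (8.314 J mol⁻¹ K⁻¹)(290 K) × ln(0.00248/2.12×10⁻⁴)
   = (2.411 kJ/mol)(2.459) = 5.93 kJ/mol
ΔG > 0, so the forward reaction is non-spontaneous (proceeds in reverse).

ΔG = 5.93 kJ/mol; the forward reaction is non-spontaneous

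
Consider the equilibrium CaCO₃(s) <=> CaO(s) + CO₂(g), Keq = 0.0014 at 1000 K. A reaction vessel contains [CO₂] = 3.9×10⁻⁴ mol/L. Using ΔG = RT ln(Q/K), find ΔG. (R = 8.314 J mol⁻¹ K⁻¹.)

(CaCO₃, CaO are pure solids — omitted from Q.)
Q = [CO₂] = 3.90×10⁻⁴
ΔG = RT ln(Q/Keq) = (8.314 J mol⁻¹ K⁻¹)(1000 K) × ln(3.90×10⁻⁴/0.0014)
   = (8.314 kJ/mol)(-1.278) = -10.6 kJ/mol
ΔG < 0, so the forward reaction is spontaneous (proceeds forward).

ΔG = -10.6 kJ/mol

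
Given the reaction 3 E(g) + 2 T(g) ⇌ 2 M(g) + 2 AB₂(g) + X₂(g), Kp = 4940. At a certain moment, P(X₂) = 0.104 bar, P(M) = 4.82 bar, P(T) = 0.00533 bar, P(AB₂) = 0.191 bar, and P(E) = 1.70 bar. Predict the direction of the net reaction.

forward (toward products)

Qp = P(M)²·P(AB₂)²·P(X₂) / (P(E)³·P(T)²) = (4.82)²·(0.191)²·(0.104) / ((1.70)³·(0.00533)²) = 632
Qp = 632 < Kp = 4940, so the forward reaction proceeds.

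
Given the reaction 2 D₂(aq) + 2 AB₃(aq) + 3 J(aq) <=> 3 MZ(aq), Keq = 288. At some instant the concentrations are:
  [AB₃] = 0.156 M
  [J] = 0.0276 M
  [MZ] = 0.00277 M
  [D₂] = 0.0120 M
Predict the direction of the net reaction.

Q = [MZ]³ / ([D₂]²·[AB₃]²·[J]³) = (0.00277)³ / ((0.0120)²·(0.156)²·(0.0276)³) = 288
Q = 288 = Keq, so the system is already at equilibrium.

no net change (already at equilibrium)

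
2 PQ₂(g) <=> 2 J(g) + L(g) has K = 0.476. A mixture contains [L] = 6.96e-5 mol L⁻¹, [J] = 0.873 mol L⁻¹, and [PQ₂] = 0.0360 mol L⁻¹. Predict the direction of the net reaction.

toward products

Q = [J]²·[L] / [PQ₂]² = (0.873)²·(6.96e-5) / (0.0360)² = 0.0409
Q = 0.0409 < K = 0.476, so the forward reaction proceeds.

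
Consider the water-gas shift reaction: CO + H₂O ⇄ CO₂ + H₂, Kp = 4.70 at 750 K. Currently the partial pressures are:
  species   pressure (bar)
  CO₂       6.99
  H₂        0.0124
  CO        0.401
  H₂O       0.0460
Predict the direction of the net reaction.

Qp = P(CO₂)·P(H₂) / (P(CO)·P(H₂O)) = (6.99)·(0.0124) / ((0.401)·(0.0460)) = 4.70
Qp = 4.70 = Kp, so the system is already at equilibrium.

no net change (already at equilibrium)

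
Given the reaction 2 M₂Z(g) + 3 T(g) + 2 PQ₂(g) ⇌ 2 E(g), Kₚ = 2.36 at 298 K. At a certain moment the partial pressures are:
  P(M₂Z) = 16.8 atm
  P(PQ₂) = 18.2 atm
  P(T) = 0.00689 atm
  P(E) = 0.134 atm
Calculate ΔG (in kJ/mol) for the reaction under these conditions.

ΔG = -3.45 kJ/mol

Qₚ = P(E)² / (P(M₂Z)²·P(T)³·P(PQ₂)²) = (0.134)² / ((16.8)²·(0.00689)³·(18.2)²) = 0.587
ΔG = RT ln(Qₚ/Kₚ) = (8.314 J mol⁻¹ K⁻¹)(298 K) × ln(0.587/2.36)
   = (2.478 kJ/mol)(-1.391) = -3.45 kJ/mol
ΔG < 0, so the forward reaction is spontaneous (proceeds forward).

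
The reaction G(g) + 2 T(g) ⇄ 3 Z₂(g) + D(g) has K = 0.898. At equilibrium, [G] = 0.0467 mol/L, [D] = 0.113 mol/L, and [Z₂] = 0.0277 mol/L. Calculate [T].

[T] = 0.00757 mol/L

At equilibrium, K = [Z₂]³·[D] / ([G]·[T]²) = 0.898.
(0.0277)³·(0.113) / ((0.0467)·([T])²) = 0.898
[T]² = 5.73×10⁻⁵ ⇒ [T] = 0.00757 mol/L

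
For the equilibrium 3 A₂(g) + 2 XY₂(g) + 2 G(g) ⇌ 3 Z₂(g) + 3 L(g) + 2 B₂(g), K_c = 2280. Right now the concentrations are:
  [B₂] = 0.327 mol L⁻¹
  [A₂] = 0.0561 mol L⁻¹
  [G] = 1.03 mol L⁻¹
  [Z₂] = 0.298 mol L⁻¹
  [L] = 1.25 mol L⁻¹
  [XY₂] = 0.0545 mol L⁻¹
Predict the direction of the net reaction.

toward reactants

Q_c = [Z₂]³·[L]³·[B₂]² / ([A₂]³·[XY₂]²·[G]²) = (0.298)³·(1.25)³·(0.327)² / ((0.0561)³·(0.0545)²·(1.03)²) = 9930
Q_c = 9930 > K_c = 2280, so the reverse reaction proceeds.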